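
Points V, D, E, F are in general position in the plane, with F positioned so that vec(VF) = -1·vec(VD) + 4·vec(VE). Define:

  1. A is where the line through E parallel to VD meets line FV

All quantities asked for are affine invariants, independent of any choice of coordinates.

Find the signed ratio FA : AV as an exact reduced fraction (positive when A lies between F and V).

Assign V = (0, 0), D = (1, 0), E = (0, 1), F = (-1, 4) — the answer is frame-independent, so this choice is without loss of generality.
1. A is where the line through E parallel to VD meets line FV ⇒ A = (-1/4, 1)
A = F + t·(V−F) with t = 3/4, so FA:AV = t:(1−t) = 3/4:1/4

FA:AV = 3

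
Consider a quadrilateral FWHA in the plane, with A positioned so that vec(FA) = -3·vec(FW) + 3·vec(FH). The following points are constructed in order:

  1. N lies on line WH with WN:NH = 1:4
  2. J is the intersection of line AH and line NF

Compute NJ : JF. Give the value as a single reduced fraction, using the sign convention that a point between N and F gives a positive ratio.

Assign F = (0, 0), W = (1, 0), H = (0, 1), A = (-3, 3) — the answer is frame-independent, so this choice is without loss of generality.
1. N lies on line WH with WN:NH = 1:4 ⇒ N = (4/5, 1/5)
2. J is the intersection of line AH and line NF ⇒ J = (12/11, 3/11)
J = N + t·(F−N) with t = -4/11, so NJ:JF = t:(1−t) = -4/11:15/11

NJ:JF = -4/15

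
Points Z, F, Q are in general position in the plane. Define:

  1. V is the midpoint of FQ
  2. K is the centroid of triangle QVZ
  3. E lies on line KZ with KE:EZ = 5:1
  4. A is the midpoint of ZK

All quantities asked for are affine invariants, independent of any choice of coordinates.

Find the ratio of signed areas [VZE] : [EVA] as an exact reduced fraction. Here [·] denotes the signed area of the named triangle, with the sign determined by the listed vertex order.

[VZE]:[EVA] = -1/2

Choose coordinates Z = (0, 0), F = (1, 0), Q = (0, 1).
1. V is the midpoint of FQ ⇒ V = (1/2, 1/2)
2. K is the centroid of triangle QVZ ⇒ K = (1/6, 1/2)
3. E lies on line KZ with KE:EZ = 5:1 ⇒ E = (1/36, 1/12)
4. A is the midpoint of ZK ⇒ A = (1/12, 1/4)
2·[VZE] = -1/36, 2·[EVA] = 1/18
[VZE]:[EVA] = -1/36:1/18 = -1/2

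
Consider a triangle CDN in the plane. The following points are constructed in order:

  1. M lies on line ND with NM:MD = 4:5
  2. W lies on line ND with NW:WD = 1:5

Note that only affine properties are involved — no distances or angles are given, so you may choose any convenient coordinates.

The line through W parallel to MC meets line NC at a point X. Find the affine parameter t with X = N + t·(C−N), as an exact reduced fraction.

Set C = (0, 0), D = (1, 0), N = (0, 1); any affine frame gives the same invariant.
1. M lies on line ND with NM:MD = 4:5 ⇒ M = (4/9, 5/9)
2. W lies on line ND with NW:WD = 1:5 ⇒ W = (1/6, 5/6)
through W parallel to MC: direction (-4/9, -5/9); meets NC at X = (0, 5/8)
X = N + t·(C−N) with t = 3/8

t = 3/8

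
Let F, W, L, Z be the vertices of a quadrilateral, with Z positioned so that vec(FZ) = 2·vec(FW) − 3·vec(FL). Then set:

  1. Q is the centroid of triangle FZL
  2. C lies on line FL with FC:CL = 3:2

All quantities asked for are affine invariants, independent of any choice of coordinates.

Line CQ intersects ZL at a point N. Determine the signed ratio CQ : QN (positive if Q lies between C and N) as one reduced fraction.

CQ:QN = 1/5

Set F = (0, 0), W = (1, 0), L = (0, 1), Z = (2, -3); any affine frame gives the same invariant.
1. Q is the centroid of triangle FZL ⇒ Q = (2/3, -2/3)
2. C lies on line FL with FC:CL = 3:2 ⇒ C = (0, 3/5)
line CQ meets ZL at N = (4, -7)
Q = C + t·(N−C) with t = 1/6, so CQ:QN = 1/6:5/6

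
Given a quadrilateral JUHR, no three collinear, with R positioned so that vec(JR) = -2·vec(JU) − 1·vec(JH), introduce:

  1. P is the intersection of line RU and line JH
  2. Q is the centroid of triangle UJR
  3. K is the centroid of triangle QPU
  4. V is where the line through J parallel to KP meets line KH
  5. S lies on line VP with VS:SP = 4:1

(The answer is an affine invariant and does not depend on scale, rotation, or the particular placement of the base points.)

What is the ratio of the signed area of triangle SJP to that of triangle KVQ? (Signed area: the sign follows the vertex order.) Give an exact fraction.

Assign J = (0, 0), U = (1, 0), H = (0, 1), R = (-2, -1) — the answer is frame-independent, so this choice is without loss of generality.
1. P is the intersection of line RU and line JH ⇒ P = (0, -1/3)
2. Q is the centroid of triangle UJR ⇒ Q = (-1/3, -1/3)
3. K is the centroid of triangle QPU ⇒ K = (2/9, -2/9)
4. V is where the line through J parallel to KP meets line KH ⇒ V = (1/6, 1/12)
5. S lies on line VP with VS:SP = 4:1 ⇒ S = (1/30, -1/4)
2·[SJP] = 1/90, 2·[KVQ] = 19/108
[SJP]:[KVQ] = 1/90:19/108 = 6/95

[SJP]:[KVQ] = 6/95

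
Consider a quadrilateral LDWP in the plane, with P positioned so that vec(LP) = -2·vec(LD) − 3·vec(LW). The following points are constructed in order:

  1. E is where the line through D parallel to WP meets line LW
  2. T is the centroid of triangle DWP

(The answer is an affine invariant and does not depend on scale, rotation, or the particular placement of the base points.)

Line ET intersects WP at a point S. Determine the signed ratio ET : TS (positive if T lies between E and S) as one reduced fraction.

Work in coordinates with L = (0, 0), D = (1, 0), W = (0, 1), P = (-2, -3).
1. E is where the line through D parallel to WP meets line LW ⇒ E = (0, -2)
2. T is the centroid of triangle DWP ⇒ T = (-1/3, -2/3)
line ET meets WP at S = (-1/2, 0)
T = E + t·(S−E) with t = 2/3, so ET:TS = 2/3:1/3

ET:TS = 2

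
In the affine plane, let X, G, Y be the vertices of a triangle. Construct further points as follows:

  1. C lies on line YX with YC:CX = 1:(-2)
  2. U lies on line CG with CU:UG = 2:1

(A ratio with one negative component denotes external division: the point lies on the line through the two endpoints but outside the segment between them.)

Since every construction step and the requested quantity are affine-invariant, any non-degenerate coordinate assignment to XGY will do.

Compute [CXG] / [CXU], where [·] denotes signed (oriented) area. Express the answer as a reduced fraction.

Work in coordinates with X = (0, 0), G = (1, 0), Y = (0, 1).
1. C lies on line YX with YC:CX = 1:(-2) ⇒ C = (0, 2)
2. U lies on line CG with CU:UG = 2:1 ⇒ U = (2/3, 2/3)
2·[CXG] = 2, 2·[CXU] = 4/3
[CXG]:[CXU] = 2:4/3 = 3/2

[CXG]:[CXU] = 3/2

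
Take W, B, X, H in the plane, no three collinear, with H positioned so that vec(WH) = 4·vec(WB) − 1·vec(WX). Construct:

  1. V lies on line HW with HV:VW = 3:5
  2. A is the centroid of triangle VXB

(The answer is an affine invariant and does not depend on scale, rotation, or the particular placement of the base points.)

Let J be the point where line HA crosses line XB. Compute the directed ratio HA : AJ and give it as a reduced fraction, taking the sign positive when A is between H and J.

Assign W = (0, 0), B = (1, 0), X = (0, 1), H = (4, -1) — the answer is frame-independent, so this choice is without loss of generality.
1. V lies on line HW with HV:VW = 3:5 ⇒ V = (5/2, -5/8)
2. A is the centroid of triangle VXB ⇒ A = (7/6, 1/8)
line HA meets XB at J = (28/41, 13/41)
A = H + t·(J−H) with t = 41/48, so HA:AJ = 41/48:7/48

HA:AJ = 41/7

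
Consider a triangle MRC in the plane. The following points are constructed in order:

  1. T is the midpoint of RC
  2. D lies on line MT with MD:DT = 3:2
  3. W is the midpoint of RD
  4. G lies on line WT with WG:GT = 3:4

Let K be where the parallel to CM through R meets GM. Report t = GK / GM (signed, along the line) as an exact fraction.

Set M = (0, 0), R = (1, 0), C = (0, 1); any affine frame gives the same invariant.
1. T is the midpoint of RC ⇒ T = (1/2, 1/2)
2. D lies on line MT with MD:DT = 3:2 ⇒ D = (3/10, 3/10)
3. W is the midpoint of RD ⇒ W = (13/20, 3/20)
4. G lies on line WT with WG:GT = 3:4 ⇒ G = (41/70, 3/10)
through R parallel to CM: direction (0, -1); meets GM at K = (1, 21/41)
K = G + t·(M−G) with t = -29/41

t = -29/41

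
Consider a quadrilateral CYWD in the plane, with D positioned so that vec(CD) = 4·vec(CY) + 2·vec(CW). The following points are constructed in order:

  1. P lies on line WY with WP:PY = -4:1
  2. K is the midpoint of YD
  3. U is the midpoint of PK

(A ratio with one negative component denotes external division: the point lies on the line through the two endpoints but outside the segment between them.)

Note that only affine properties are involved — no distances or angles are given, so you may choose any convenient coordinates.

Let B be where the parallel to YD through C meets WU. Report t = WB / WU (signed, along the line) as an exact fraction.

Choose coordinates C = (0, 0), Y = (1, 0), W = (0, 1), D = (4, 2).
1. P lies on line WY with WP:PY = -4:1 ⇒ P = (4/3, -1/3)
2. K is the midpoint of YD ⇒ K = (5/2, 1)
3. U is the midpoint of PK ⇒ U = (23/12, 1/3)
through C parallel to YD: direction (3, 2); meets WU at B = (69/70, 23/35)
B = W + t·(U−W) with t = 18/35

t = 18/35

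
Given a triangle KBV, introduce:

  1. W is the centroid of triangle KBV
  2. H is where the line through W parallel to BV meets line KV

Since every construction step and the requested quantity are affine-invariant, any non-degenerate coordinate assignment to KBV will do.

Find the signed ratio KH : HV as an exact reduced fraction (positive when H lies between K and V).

Choose coordinates K = (0, 0), B = (1, 0), V = (0, 1).
1. W is the centroid of triangle KBV ⇒ W = (1/3, 1/3)
2. H is where the line through W parallel to BV meets line KV ⇒ H = (0, 2/3)
H = K + t·(V−K) with t = 2/3, so KH:HV = t:(1−t) = 2/3:1/3

KH:HV = 2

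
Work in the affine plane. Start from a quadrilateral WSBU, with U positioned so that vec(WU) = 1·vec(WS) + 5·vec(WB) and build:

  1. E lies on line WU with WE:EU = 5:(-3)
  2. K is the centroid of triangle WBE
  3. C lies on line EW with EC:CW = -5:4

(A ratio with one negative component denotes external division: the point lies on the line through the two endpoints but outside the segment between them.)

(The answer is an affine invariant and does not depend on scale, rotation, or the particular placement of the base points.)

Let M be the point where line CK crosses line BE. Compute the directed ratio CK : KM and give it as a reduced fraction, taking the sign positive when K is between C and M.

CK:KM = 14

Choose coordinates W = (0, 0), S = (1, 0), B = (0, 1), U = (1, 5).
1. E lies on line WU with WE:EU = 5:(-3) ⇒ E = (5/2, 25/2)
2. K is the centroid of triangle WBE ⇒ K = (5/6, 9/2)
3. C lies on line EW with EC:CW = -5:4 ⇒ C = (-10, -50)
line CK meets BE at M = (45/28, 235/28)
K = C + t·(M−C) with t = 14/15, so CK:KM = 14/15:1/15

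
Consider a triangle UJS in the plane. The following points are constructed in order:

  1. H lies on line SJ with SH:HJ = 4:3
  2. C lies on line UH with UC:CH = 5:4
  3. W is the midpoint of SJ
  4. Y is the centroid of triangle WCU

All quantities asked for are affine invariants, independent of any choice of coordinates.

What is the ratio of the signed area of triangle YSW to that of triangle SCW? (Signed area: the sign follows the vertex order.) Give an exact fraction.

Choose coordinates U = (0, 0), J = (1, 0), S = (0, 1).
1. H lies on line SJ with SH:HJ = 4:3 ⇒ H = (4/7, 3/7)
2. C lies on line UH with UC:CH = 5:4 ⇒ C = (20/63, 5/21)
3. W is the midpoint of SJ ⇒ W = (1/2, 1/2)
4. Y is the centroid of triangle WCU ⇒ Y = (103/378, 31/126)
2·[YSW] = -13/54, 2·[SCW] = 2/9
[YSW]:[SCW] = -13/54:2/9 = -13/12

[YSW]:[SCW] = -13/12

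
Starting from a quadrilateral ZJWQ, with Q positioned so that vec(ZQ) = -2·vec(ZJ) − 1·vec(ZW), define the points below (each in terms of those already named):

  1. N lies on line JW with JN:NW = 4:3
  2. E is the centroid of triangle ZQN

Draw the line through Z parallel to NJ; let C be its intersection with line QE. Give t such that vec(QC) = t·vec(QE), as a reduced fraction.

Set Z = (0, 0), J = (1, 0), W = (0, 1), Q = (-2, -1); any affine frame gives the same invariant.
1. N lies on line JW with JN:NW = 4:3 ⇒ N = (3/7, 4/7)
2. E is the centroid of triangle ZQN ⇒ E = (-11/21, -1/7)
through Z parallel to NJ: direction (4/7, -4/7); meets QE at C = (-5/49, 5/49)
C = Q + t·(E−Q) with t = 9/7

t = 9/7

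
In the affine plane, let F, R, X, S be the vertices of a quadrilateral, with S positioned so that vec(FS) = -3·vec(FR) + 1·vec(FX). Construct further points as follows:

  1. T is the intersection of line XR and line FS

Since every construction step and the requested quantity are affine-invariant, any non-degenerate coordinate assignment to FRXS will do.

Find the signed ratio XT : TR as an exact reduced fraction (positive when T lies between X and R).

Assign F = (0, 0), R = (1, 0), X = (0, 1), S = (-3, 1) — the answer is frame-independent, so this choice is without loss of generality.
1. T is the intersection of line XR and line FS ⇒ T = (3/2, -1/2)
T = X + t·(R−X) with t = 3/2, so XT:TR = t:(1−t) = 3/2:-1/2

XT:TR = -3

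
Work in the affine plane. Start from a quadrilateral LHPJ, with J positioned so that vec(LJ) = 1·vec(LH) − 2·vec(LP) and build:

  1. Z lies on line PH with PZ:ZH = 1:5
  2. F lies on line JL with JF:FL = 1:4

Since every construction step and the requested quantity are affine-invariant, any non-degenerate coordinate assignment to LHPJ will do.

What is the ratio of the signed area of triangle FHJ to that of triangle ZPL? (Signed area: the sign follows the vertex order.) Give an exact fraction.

Work in coordinates with L = (0, 0), H = (1, 0), P = (0, 1), J = (1, -2).
1. Z lies on line PH with PZ:ZH = 1:5 ⇒ Z = (1/6, 5/6)
2. F lies on line JL with JF:FL = 1:4 ⇒ F = (4/5, -8/5)
2·[FHJ] = -2/5, 2·[ZPL] = 1/6
[FHJ]:[ZPL] = -2/5:1/6 = -12/5

[FHJ]:[ZPL] = -12/5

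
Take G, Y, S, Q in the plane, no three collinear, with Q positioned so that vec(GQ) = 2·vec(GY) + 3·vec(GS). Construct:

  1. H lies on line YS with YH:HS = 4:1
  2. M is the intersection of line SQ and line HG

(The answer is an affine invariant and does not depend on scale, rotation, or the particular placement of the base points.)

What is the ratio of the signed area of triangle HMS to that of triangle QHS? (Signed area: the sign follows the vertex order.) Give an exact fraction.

[HMS]:[QHS] = -1/6

Choose coordinates G = (0, 0), Y = (1, 0), S = (0, 1), Q = (2, 3).
1. H lies on line YS with YH:HS = 4:1 ⇒ H = (1/5, 4/5)
2. M is the intersection of line SQ and line HG ⇒ M = (1/3, 4/3)
2·[HMS] = 2/15, 2·[QHS] = -4/5
[HMS]:[QHS] = 2/15:-4/5 = -1/6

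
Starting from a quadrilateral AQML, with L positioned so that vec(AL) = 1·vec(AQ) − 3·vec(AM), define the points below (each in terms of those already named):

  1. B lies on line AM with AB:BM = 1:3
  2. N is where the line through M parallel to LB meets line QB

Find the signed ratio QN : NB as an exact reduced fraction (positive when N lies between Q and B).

QN:NB = 3

Work in coordinates with A = (0, 0), Q = (1, 0), M = (0, 1), L = (1, -3).
1. B lies on line AM with AB:BM = 1:3 ⇒ B = (0, 1/4)
2. N is where the line through M parallel to LB meets line QB ⇒ N = (1/4, 3/16)
N = Q + t·(B−Q) with t = 3/4, so QN:NB = t:(1−t) = 3/4:1/4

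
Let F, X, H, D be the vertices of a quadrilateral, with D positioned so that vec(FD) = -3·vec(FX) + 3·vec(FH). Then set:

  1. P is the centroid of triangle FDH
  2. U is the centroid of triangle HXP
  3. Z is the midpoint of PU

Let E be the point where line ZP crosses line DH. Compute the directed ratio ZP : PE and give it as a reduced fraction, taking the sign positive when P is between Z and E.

ZP:PE = -1/6

Choose coordinates F = (0, 0), X = (1, 0), H = (0, 1), D = (-3, 3).
1. P is the centroid of triangle FDH ⇒ P = (-1, 4/3)
2. U is the centroid of triangle HXP ⇒ U = (0, 7/9)
3. Z is the midpoint of PU ⇒ Z = (-1/2, 19/18)
line ZP meets DH at E = (2, -1/3)
P = Z + t·(E−Z) with t = -1/5, so ZP:PE = -1/5:6/5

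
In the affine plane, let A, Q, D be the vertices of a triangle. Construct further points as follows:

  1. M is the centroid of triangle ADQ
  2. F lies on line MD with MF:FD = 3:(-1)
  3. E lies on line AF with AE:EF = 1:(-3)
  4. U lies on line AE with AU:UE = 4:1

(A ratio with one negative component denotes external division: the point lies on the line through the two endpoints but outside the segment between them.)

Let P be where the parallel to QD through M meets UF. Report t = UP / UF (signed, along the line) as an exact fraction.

t = 34/49

Set A = (0, 0), Q = (1, 0), D = (0, 1); any affine frame gives the same invariant.
1. M is the centroid of triangle ADQ ⇒ M = (1/3, 1/3)
2. F lies on line MD with MF:FD = 3:(-1) ⇒ F = (-1/6, 4/3)
3. E lies on line AF with AE:EF = 1:(-3) ⇒ E = (1/12, -2/3)
4. U lies on line AE with AU:UE = 4:1 ⇒ U = (1/15, -8/15)
through M parallel to QD: direction (-1, 1); meets UF at P = (-2/21, 16/21)
P = U + t·(F−U) with t = 34/49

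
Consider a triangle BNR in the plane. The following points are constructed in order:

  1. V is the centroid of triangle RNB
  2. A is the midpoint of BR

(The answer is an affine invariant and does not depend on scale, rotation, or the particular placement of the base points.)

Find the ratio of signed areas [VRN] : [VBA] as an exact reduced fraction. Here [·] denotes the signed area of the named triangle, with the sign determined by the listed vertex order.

[VRN]:[VBA] = 2

Assign B = (0, 0), N = (1, 0), R = (0, 1) — the answer is frame-independent, so this choice is without loss of generality.
1. V is the centroid of triangle RNB ⇒ V = (1/3, 1/3)
2. A is the midpoint of BR ⇒ A = (0, 1/2)
2·[VRN] = -1/3, 2·[VBA] = -1/6
[VRN]:[VBA] = -1/3:-1/6 = 2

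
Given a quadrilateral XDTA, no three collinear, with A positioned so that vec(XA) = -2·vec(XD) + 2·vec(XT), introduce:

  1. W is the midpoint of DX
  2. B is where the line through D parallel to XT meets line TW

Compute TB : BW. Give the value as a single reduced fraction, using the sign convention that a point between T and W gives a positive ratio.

TB:BW = -2

Work in coordinates with X = (0, 0), D = (1, 0), T = (0, 1), A = (-2, 2).
1. W is the midpoint of DX ⇒ W = (1/2, 0)
2. B is where the line through D parallel to XT meets line TW ⇒ B = (1, -1)
B = T + t·(W−T) with t = 2, so TB:BW = t:(1−t) = 2:-1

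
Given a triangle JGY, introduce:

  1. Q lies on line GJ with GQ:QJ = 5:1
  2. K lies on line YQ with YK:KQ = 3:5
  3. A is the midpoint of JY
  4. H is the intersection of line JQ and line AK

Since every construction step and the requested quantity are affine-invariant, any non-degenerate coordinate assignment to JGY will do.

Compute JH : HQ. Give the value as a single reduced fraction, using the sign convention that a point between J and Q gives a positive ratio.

JH:HQ = -3/5

Set J = (0, 0), G = (1, 0), Y = (0, 1); any affine frame gives the same invariant.
1. Q lies on line GJ with GQ:QJ = 5:1 ⇒ Q = (1/6, 0)
2. K lies on line YQ with YK:KQ = 3:5 ⇒ K = (1/16, 5/8)
3. A is the midpoint of JY ⇒ A = (0, 1/2)
4. H is the intersection of line JQ and line AK ⇒ H = (-1/4, 0)
H = J + t·(Q−J) with t = -3/2, so JH:HQ = t:(1−t) = -3/2:5/2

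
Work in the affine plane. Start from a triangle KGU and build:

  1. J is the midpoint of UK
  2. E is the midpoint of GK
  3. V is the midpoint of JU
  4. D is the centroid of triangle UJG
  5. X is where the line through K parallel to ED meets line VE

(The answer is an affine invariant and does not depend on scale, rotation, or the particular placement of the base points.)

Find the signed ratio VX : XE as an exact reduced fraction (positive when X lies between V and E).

Set K = (0, 0), G = (1, 0), U = (0, 1); any affine frame gives the same invariant.
1. J is the midpoint of UK ⇒ J = (0, 1/2)
2. E is the midpoint of GK ⇒ E = (1/2, 0)
3. V is the midpoint of JU ⇒ V = (0, 3/4)
4. D is the centroid of triangle UJG ⇒ D = (1/3, 1/2)
5. X is where the line through K parallel to ED meets line VE ⇒ X = (-1/2, 3/2)
X = V + t·(E−V) with t = -1, so VX:XE = t:(1−t) = -1:2

VX:XE = -1/2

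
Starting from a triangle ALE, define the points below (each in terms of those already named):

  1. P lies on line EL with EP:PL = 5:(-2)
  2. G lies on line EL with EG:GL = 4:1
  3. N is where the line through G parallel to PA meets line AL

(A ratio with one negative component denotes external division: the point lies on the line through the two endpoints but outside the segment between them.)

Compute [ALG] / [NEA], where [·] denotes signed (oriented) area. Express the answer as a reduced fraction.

[ALG]:[NEA] = 2/13

Assign A = (0, 0), L = (1, 0), E = (0, 1) — the answer is frame-independent, so this choice is without loss of generality.
1. P lies on line EL with EP:PL = 5:(-2) ⇒ P = (5/3, -2/3)
2. G lies on line EL with EG:GL = 4:1 ⇒ G = (4/5, 1/5)
3. N is where the line through G parallel to PA meets line AL ⇒ N = (13/10, 0)
2·[ALG] = 1/5, 2·[NEA] = 13/10
[ALG]:[NEA] = 1/5:13/10 = 2/13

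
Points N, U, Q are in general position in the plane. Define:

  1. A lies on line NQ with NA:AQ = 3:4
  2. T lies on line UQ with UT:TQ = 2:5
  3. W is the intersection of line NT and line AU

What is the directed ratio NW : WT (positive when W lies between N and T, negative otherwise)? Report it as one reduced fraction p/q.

Assign N = (0, 0), U = (1, 0), Q = (0, 1) — the answer is frame-independent, so this choice is without loss of generality.
1. A lies on line NQ with NA:AQ = 3:4 ⇒ A = (0, 3/7)
2. T lies on line UQ with UT:TQ = 2:5 ⇒ T = (5/7, 2/7)
3. W is the intersection of line NT and line AU ⇒ W = (15/29, 6/29)
W = N + t·(T−N) with t = 21/29, so NW:WT = t:(1−t) = 21/29:8/29

NW:WT = 21/8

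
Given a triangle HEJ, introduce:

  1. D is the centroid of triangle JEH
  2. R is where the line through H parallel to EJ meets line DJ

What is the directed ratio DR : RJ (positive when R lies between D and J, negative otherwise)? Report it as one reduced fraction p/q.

DR:RJ = -2/3

Work in coordinates with H = (0, 0), E = (1, 0), J = (0, 1).
1. D is the centroid of triangle JEH ⇒ D = (1/3, 1/3)
2. R is where the line through H parallel to EJ meets line DJ ⇒ R = (1, -1)
R = D + t·(J−D) with t = -2, so DR:RJ = t:(1−t) = -2:3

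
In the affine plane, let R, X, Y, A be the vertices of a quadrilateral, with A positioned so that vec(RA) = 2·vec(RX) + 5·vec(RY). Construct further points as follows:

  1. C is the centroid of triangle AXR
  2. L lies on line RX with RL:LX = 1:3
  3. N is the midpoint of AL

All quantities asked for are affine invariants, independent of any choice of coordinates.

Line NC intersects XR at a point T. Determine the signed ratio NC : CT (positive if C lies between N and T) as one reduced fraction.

NC:CT = 1/2

Assign R = (0, 0), X = (1, 0), Y = (0, 1), A = (2, 5) — the answer is frame-independent, so this choice is without loss of generality.
1. C is the centroid of triangle AXR ⇒ C = (1, 5/3)
2. L lies on line RX with RL:LX = 1:3 ⇒ L = (1/4, 0)
3. N is the midpoint of AL ⇒ N = (9/8, 5/2)
line NC meets XR at T = (3/4, 0)
C = N + t·(T−N) with t = 1/3, so NC:CT = 1/3:2/3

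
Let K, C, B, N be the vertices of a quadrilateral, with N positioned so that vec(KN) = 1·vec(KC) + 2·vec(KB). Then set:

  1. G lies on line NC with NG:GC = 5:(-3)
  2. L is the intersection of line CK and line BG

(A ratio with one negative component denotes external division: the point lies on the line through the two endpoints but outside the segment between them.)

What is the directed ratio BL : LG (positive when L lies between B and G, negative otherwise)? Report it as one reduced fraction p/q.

BL:LG = 1/3

Set K = (0, 0), C = (1, 0), B = (0, 1), N = (1, 2); any affine frame gives the same invariant.
1. G lies on line NC with NG:GC = 5:(-3) ⇒ G = (1, -3)
2. L is the intersection of line CK and line BG ⇒ L = (1/4, 0)
L = B + t·(G−B) with t = 1/4, so BL:LG = t:(1−t) = 1/4:3/4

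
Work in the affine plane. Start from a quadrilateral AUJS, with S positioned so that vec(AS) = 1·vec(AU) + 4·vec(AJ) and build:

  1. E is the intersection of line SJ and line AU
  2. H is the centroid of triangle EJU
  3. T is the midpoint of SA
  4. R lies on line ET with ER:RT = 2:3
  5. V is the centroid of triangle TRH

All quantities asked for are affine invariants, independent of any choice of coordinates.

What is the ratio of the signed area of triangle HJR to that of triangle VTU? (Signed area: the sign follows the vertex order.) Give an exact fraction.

Assign A = (0, 0), U = (1, 0), J = (0, 1), S = (1, 4) — the answer is frame-independent, so this choice is without loss of generality.
1. E is the intersection of line SJ and line AU ⇒ E = (-1/3, 0)
2. H is the centroid of triangle EJU ⇒ H = (2/9, 1/3)
3. T is the midpoint of SA ⇒ T = (1/2, 2)
4. R lies on line ET with ER:RT = 2:3 ⇒ R = (0, 4/5)
5. V is the centroid of triangle TRH ⇒ V = (13/54, 47/45)
2·[HJR] = 2/45, 2·[VTU] = -269/270
[HJR]:[VTU] = 2/45:-269/270 = -12/269

[HJR]:[VTU] = -12/269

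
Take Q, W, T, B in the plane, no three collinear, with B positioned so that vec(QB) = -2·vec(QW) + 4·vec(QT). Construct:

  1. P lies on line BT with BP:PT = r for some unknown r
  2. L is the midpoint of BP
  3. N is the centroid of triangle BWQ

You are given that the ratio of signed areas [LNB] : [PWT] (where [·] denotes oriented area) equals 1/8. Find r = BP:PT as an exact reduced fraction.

r = 3/4

Set Q = (0, 0), W = (1, 0), T = (0, 1), B = (-2, 4); any affine frame gives the same invariant.
1. With BP:PT = r, write λ = r/(r+1) so P = B + λ·(T−B); P is affine-linear in λ
2. L is the midpoint of BP ⇒ L is an affine combination of earlier points and hence also affine-linear in λ
3. N is the centroid of triangle BWQ ⇒ N = (-1/3, 4/3)
Every point depending on P is an affine combination of P and λ-independent points, so each such coordinate is linear in λ; the λ² term in each signed area is a multiple of (T−B)×(T−B) = 0, so 2·[LNB] and 2·[PWT] are each linear in λ. Evaluating at λ=0 and λ=1:
  2·[LNB] = -1/6·λ,   2·[PWT] = λ − 1
So [LNB]:[PWT] = (-1/6·λ) / (λ − 1). Setting this equal to 1/8:
  -1/6·λ = 1/8·(λ − 1)  ⇒  λ = 3/7
Then r = λ/(1−λ) = (3/7)/(4/7) = 3/4. Check: with r = 3/4, P = (-8/7, 19/7) and [LNB]:[PWT] = 1/8 as required.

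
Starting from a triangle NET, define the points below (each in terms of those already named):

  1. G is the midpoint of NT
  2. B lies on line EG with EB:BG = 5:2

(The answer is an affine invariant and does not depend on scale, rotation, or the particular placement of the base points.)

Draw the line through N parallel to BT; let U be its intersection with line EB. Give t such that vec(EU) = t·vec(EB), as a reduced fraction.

t = 9/5

Assign N = (0, 0), E = (1, 0), T = (0, 1) — the answer is frame-independent, so this choice is without loss of generality.
1. G is the midpoint of NT ⇒ G = (0, 1/2)
2. B lies on line EG with EB:BG = 5:2 ⇒ B = (2/7, 5/14)
through N parallel to BT: direction (-2/7, 9/14); meets EB at U = (-2/7, 9/14)
U = E + t·(B−E) with t = 9/5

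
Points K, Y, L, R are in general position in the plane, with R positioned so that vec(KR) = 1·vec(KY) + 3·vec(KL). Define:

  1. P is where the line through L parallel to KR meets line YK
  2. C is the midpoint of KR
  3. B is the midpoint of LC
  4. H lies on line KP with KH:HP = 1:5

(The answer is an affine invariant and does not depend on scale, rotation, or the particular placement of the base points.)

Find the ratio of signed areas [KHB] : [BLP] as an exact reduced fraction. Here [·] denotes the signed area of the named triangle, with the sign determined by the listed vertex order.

Choose coordinates K = (0, 0), Y = (1, 0), L = (0, 1), R = (1, 3).
1. P is where the line through L parallel to KR meets line YK ⇒ P = (-1/3, 0)
2. C is the midpoint of KR ⇒ C = (1/2, 3/2)
3. B is the midpoint of LC ⇒ B = (1/4, 5/4)
4. H lies on line KP with KH:HP = 1:5 ⇒ H = (-1/18, 0)
2·[KHB] = -5/72, 2·[BLP] = 1/6
[KHB]:[BLP] = -5/72:1/6 = -5/12

[KHB]:[BLP] = -5/12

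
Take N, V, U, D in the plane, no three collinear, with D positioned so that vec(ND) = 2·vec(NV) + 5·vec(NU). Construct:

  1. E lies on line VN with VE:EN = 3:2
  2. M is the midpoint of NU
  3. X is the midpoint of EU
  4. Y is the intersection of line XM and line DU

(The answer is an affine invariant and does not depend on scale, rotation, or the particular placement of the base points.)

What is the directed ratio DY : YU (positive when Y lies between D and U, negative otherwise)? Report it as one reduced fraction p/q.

DY:YU = -9

Work in coordinates with N = (0, 0), V = (1, 0), U = (0, 1), D = (2, 5).
1. E lies on line VN with VE:EN = 3:2 ⇒ E = (2/5, 0)
2. M is the midpoint of NU ⇒ M = (0, 1/2)
3. X is the midpoint of EU ⇒ X = (1/5, 1/2)
4. Y is the intersection of line XM and line DU ⇒ Y = (-1/4, 1/2)
Y = D + t·(U−D) with t = 9/8, so DY:YU = t:(1−t) = 9/8:-1/8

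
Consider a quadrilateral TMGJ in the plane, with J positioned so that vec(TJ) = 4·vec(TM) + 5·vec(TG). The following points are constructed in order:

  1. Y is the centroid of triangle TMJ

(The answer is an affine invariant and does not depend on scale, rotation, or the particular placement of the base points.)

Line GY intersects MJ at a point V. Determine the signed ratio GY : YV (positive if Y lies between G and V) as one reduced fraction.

GY:YV = 19/5

Assign T = (0, 0), M = (1, 0), G = (0, 1), J = (4, 5) — the answer is frame-independent, so this choice is without loss of generality.
1. Y is the centroid of triangle TMJ ⇒ Y = (5/3, 5/3)
line GY meets MJ at V = (40/19, 35/19)
Y = G + t·(V−G) with t = 19/24, so GY:YV = 19/24:5/24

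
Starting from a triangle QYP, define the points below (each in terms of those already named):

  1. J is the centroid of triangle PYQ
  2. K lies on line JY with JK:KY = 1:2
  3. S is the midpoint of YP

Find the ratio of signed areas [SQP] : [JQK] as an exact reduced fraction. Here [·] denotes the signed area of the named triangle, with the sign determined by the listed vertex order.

Choose coordinates Q = (0, 0), Y = (1, 0), P = (0, 1).
1. J is the centroid of triangle PYQ ⇒ J = (1/3, 1/3)
2. K lies on line JY with JK:KY = 1:2 ⇒ K = (5/9, 2/9)
3. S is the midpoint of YP ⇒ S = (1/2, 1/2)
2·[SQP] = -1/2, 2·[JQK] = 1/9
[SQP]:[JQK] = -1/2:1/9 = -9/2

[SQP]:[JQK] = -9/2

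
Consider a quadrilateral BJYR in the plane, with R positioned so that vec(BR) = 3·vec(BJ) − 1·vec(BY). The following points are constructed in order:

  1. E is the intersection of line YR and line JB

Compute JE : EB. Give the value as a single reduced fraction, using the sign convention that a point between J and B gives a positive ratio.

Assign B = (0, 0), J = (1, 0), Y = (0, 1), R = (3, -1) — the answer is frame-independent, so this choice is without loss of generality.
1. E is the intersection of line YR and line JB ⇒ E = (3/2, 0)
E = J + t·(B−J) with t = -1/2, so JE:EB = t:(1−t) = -1/2:3/2

JE:EB = -1/3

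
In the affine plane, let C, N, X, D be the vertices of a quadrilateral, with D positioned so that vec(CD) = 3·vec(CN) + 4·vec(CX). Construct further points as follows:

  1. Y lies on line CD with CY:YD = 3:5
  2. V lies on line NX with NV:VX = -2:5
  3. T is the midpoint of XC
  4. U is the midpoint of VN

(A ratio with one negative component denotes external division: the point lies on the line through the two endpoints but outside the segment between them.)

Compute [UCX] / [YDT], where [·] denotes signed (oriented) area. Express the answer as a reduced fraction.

Choose coordinates C = (0, 0), N = (1, 0), X = (0, 1), D = (3, 4).
1. Y lies on line CD with CY:YD = 3:5 ⇒ Y = (9/8, 3/2)
2. V lies on line NX with NV:VX = -2:5 ⇒ V = (5/3, -2/3)
3. T is the midpoint of XC ⇒ T = (0, 1/2)
4. U is the midpoint of VN ⇒ U = (4/3, -1/3)
2·[UCX] = -4/3, 2·[YDT] = 15/16
[UCX]:[YDT] = -4/3:15/16 = -64/45

[UCX]:[YDT] = -64/45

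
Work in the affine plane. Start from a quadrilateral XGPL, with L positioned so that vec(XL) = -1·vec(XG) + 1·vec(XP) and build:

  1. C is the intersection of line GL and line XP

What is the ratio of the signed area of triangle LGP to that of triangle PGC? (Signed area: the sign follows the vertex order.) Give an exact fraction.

Choose coordinates X = (0, 0), G = (1, 0), P = (0, 1), L = (-1, 1).
1. C is the intersection of line GL and line XP ⇒ C = (0, 1/2)
2·[LGP] = 1, 2·[PGC] = -1/2
[LGP]:[PGC] = 1:-1/2 = -2

[LGP]:[PGC] = -2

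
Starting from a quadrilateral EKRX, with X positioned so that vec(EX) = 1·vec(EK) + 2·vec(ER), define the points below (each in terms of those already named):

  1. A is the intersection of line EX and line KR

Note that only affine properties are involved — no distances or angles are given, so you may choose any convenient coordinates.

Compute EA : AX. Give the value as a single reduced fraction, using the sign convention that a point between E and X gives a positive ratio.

Assign E = (0, 0), K = (1, 0), R = (0, 1), X = (1, 2) — the answer is frame-independent, so this choice is without loss of generality.
1. A is the intersection of line EX and line KR ⇒ A = (1/3, 2/3)
A = E + t·(X−E) with t = 1/3, so EA:AX = t:(1−t) = 1/3:2/3

EA:AX = 1/2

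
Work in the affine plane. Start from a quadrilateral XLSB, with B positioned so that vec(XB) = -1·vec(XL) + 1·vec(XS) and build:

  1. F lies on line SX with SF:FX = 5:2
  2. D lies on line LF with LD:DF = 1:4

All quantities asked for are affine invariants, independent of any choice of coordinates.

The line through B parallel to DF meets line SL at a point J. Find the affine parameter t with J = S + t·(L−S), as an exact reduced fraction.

Set X = (0, 0), L = (1, 0), S = (0, 1), B = (-1, 1); any affine frame gives the same invariant.
1. F lies on line SX with SF:FX = 5:2 ⇒ F = (0, 2/7)
2. D lies on line LF with LD:DF = 1:4 ⇒ D = (4/5, 2/35)
through B parallel to DF: direction (-4/5, 8/35); meets SL at J = (2/5, 3/5)
J = S + t·(L−S) with t = 2/5

t = 2/5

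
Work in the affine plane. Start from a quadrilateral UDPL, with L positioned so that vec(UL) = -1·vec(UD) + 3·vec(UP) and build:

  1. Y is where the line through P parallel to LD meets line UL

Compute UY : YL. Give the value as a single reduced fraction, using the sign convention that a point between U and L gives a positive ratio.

UY:YL = 2

Choose coordinates U = (0, 0), D = (1, 0), P = (0, 1), L = (-1, 3).
1. Y is where the line through P parallel to LD meets line UL ⇒ Y = (-2/3, 2)
Y = U + t·(L−U) with t = 2/3, so UY:YL = t:(1−t) = 2/3:1/3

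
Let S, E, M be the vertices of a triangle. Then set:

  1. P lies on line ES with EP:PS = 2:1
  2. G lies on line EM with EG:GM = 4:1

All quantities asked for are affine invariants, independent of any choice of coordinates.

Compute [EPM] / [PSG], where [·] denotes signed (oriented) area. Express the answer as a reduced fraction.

[EPM]:[PSG] = 5/2

Work in coordinates with S = (0, 0), E = (1, 0), M = (0, 1).
1. P lies on line ES with EP:PS = 2:1 ⇒ P = (1/3, 0)
2. G lies on line EM with EG:GM = 4:1 ⇒ G = (1/5, 4/5)
2·[EPM] = -2/3, 2·[PSG] = -4/15
[EPM]:[PSG] = -2/3:-4/15 = 5/2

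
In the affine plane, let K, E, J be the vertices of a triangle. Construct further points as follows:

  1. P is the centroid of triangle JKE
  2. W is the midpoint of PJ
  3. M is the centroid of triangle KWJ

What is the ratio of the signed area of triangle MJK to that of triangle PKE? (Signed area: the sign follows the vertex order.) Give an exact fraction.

[MJK]:[PKE] = 1/6

Set K = (0, 0), E = (1, 0), J = (0, 1); any affine frame gives the same invariant.
1. P is the centroid of triangle JKE ⇒ P = (1/3, 1/3)
2. W is the midpoint of PJ ⇒ W = (1/6, 2/3)
3. M is the centroid of triangle KWJ ⇒ M = (1/18, 5/9)
2·[MJK] = 1/18, 2·[PKE] = 1/3
[MJK]:[PKE] = 1/18:1/3 = 1/6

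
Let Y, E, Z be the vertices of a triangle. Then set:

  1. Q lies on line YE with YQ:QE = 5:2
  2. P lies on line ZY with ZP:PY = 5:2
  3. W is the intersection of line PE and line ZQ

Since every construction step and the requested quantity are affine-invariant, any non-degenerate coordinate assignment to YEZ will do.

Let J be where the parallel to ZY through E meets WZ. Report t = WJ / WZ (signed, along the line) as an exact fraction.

Choose coordinates Y = (0, 0), E = (1, 0), Z = (0, 1).
1. Q lies on line YE with YQ:QE = 5:2 ⇒ Q = (5/7, 0)
2. P lies on line ZY with ZP:PY = 5:2 ⇒ P = (0, 2/7)
3. W is the intersection of line PE and line ZQ ⇒ W = (25/39, 4/39)
through E parallel to ZY: direction (0, -1); meets WZ at J = (1, -2/5)
J = W + t·(Z−W) with t = -14/25

t = -14/25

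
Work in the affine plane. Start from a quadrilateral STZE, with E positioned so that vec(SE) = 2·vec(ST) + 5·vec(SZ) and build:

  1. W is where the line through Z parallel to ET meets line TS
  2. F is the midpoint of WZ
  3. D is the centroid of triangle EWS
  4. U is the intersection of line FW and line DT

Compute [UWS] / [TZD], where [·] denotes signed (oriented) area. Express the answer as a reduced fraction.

[UWS]:[TZD] = -90/209

Assign S = (0, 0), T = (1, 0), Z = (0, 1), E = (2, 5) — the answer is frame-independent, so this choice is without loss of generality.
1. W is where the line through Z parallel to ET meets line TS ⇒ W = (-1/5, 0)
2. F is the midpoint of WZ ⇒ F = (-1/10, 1/2)
3. D is the centroid of triangle EWS ⇒ D = (3/5, 5/3)
4. U is the intersection of line FW and line DT ⇒ U = (19/55, 30/11)
2·[UWS] = 6/11, 2·[TZD] = -19/15
[UWS]:[TZD] = 6/11:-19/15 = -90/209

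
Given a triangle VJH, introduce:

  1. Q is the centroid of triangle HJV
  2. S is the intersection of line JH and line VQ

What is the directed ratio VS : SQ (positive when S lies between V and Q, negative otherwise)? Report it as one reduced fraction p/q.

Choose coordinates V = (0, 0), J = (1, 0), H = (0, 1).
1. Q is the centroid of triangle HJV ⇒ Q = (1/3, 1/3)
2. S is the intersection of line JH and line VQ ⇒ S = (1/2, 1/2)
S = V + t·(Q−V) with t = 3/2, so VS:SQ = t:(1−t) = 3/2:-1/2

VS:SQ = -3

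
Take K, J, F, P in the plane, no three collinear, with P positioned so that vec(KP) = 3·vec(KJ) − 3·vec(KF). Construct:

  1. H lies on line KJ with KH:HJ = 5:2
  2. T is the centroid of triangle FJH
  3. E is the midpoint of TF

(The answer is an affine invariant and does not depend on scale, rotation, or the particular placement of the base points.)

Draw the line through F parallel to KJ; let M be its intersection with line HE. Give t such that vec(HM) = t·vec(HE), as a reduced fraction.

t = 3/2

Set K = (0, 0), J = (1, 0), F = (0, 1), P = (3, -3); any affine frame gives the same invariant.
1. H lies on line KJ with KH:HJ = 5:2 ⇒ H = (5/7, 0)
2. T is the centroid of triangle FJH ⇒ T = (4/7, 1/3)
3. E is the midpoint of TF ⇒ E = (2/7, 2/3)
through F parallel to KJ: direction (1, 0); meets HE at M = (1/14, 1)
M = H + t·(E−H) with t = 3/2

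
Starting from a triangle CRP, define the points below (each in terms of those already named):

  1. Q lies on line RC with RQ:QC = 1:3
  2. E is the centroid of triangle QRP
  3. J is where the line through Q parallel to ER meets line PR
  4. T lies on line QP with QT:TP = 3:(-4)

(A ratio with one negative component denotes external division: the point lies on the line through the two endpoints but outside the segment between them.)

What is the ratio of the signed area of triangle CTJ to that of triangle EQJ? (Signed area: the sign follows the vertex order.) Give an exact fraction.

[CTJ]:[EQJ] = 12

Work in coordinates with C = (0, 0), R = (1, 0), P = (0, 1).
1. Q lies on line RC with RQ:QC = 1:3 ⇒ Q = (3/4, 0)
2. E is the centroid of triangle QRP ⇒ E = (7/12, 1/3)
3. J is where the line through Q parallel to ER meets line PR ⇒ J = (2, -1)
4. T lies on line QP with QT:TP = 3:(-4) ⇒ T = (3, -3)
2·[CTJ] = 3, 2·[EQJ] = 1/4
[CTJ]:[EQJ] = 3:1/4 = 12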